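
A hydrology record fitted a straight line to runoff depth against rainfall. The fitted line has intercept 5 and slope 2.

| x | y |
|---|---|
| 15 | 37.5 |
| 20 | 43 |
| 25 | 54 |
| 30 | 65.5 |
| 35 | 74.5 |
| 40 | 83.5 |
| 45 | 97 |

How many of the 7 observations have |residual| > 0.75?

5

x=15: ŷ = 5 + 2·15 = 35; r = 37.5 − 35 = 2.5
x=20: ŷ = 5 + 2·20 = 45; r = 43 − 45 = -2
x=25: ŷ = 5 + 2·25 = 55; r = 54 − 55 = -1
x=30: ŷ = 5 + 2·30 = 65; r = 65.5 − 65 = 0.5
x=35: ŷ = 5 + 2·35 = 75; r = 74.5 − 75 = -0.5
x=40: ŷ = 5 + 2·40 = 85; r = 83.5 − 85 = -1.5
x=45: ŷ = 5 + 2·45 = 95; r = 97 − 95 = 2
|r| > 0.75: x=15 (|r|=2.5), x=20 (|r|=2), x=25 (|r|=1), x=40 (|r|=1.5), x=45 (|r|=2) → 5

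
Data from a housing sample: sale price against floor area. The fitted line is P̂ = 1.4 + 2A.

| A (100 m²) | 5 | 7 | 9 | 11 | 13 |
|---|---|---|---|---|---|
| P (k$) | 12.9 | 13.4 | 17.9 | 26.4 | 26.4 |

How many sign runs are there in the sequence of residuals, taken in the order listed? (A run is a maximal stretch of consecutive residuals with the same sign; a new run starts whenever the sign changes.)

A=5: P̂ = 1.4 + 2·5 = 11.4; e = 12.9 − 11.4 = 1.5
A=7: P̂ = 1.4 + 2·7 = 15.4; e = 13.4 − 15.4 = -2
A=9: P̂ = 1.4 + 2·9 = 19.4; e = 17.9 − 19.4 = -1.5
A=11: P̂ = 1.4 + 2·11 = 23.4; e = 26.4 − 23.4 = 3
A=13: P̂ = 1.4 + 2·13 = 27.4; e = 26.4 − 27.4 = -1
Signs: + − − + −
Runs: +×1, −×2, +×1, −×1 → 4

4 runs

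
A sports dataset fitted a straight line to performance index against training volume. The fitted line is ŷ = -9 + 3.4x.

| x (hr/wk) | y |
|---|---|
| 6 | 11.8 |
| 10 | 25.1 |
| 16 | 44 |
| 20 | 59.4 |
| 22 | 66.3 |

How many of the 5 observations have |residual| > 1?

1

x=6: ŷ = -9 + 3.4·6 = 11.4; r = 11.8 − 11.4 = 0.4
x=10: ŷ = -9 + 3.4·10 = 25; r = 25.1 − 25 = 0.1
x=16: ŷ = -9 + 3.4·16 = 45.4; r = 44 − 45.4 = -1.4
x=20: ŷ = -9 + 3.4·20 = 59; r = 59.4 − 59 = 0.4
x=22: ŷ = -9 + 3.4·22 = 65.8; r = 66.3 − 65.8 = 0.5
|r| > 1: x=16 (|r|=1.4) → 1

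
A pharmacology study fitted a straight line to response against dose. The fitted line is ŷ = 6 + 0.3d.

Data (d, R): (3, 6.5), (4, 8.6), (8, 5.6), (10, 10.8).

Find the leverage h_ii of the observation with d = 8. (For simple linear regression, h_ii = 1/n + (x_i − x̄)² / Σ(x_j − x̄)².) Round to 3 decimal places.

d̄ = (3 + 4 + 8 + 10)/4 = 6.25
Σ(d − d̄)² = 10.5625 + 5.0625 + 3.0625 + 14.0625 = 32.75
h = 1/4 + (1.75)²/32.75 = 0.25 + 0.0935115 = 0.344

h = 0.344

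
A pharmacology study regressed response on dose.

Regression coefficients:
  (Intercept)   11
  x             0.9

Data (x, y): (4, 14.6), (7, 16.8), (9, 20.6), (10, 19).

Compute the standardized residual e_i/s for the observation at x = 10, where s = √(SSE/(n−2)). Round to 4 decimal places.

x=4: ŷ = 11 + 0.9·4 = 14.6; e = 14.6 − 14.6 = 0
x=7: ŷ = 11 + 0.9·7 = 17.3; e = 16.8 − 17.3 = -0.5
x=9: ŷ = 11 + 0.9·9 = 19.1; e = 20.6 − 19.1 = 1.5
x=10: ŷ = 11 + 0.9·10 = 20; e = 19 − 20 = -1
SSE = 0 + 0.25 + 2.25 + 1 = 3.5
s = √(3.5/2) = 1.32288
e/s = -1 / 1.32288 = -0.7559

-0.7559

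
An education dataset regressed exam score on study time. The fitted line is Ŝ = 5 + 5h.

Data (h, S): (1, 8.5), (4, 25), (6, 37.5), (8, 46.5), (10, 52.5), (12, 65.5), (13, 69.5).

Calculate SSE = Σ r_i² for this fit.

h=1: Ŝ = 5 + 5·1 = 10; r = 8.5 − 10 = -1.5
h=4: Ŝ = 5 + 5·4 = 25; r = 25 − 25 = 0
h=6: Ŝ = 5 + 5·6 = 35; r = 37.5 − 35 = 2.5
h=8: Ŝ = 5 + 5·8 = 45; r = 46.5 − 45 = 1.5
h=10: Ŝ = 5 + 5·10 = 55; r = 52.5 − 55 = -2.5
h=12: Ŝ = 5 + 5·12 = 65; r = 65.5 − 65 = 0.5
h=13: Ŝ = 5 + 5·13 = 70; r = 69.5 − 70 = -0.5
SSE = 2.25 + 0 + 6.25 + 2.25 + 6.25 + 0.25 + 0.25 = 17.5

SSE = 17.5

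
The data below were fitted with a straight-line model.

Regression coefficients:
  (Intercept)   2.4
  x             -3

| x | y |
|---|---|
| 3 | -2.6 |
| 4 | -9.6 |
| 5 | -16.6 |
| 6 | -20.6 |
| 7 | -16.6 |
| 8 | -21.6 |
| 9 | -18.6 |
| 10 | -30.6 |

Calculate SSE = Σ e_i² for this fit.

x=3: ŷ = 2.4 − 3·3 = -6.6; e = -2.6 − (-6.6) = 4
x=4: ŷ = 2.4 − 3·4 = -9.6; e = -9.6 − (-9.6) = 0
x=5: ŷ = 2.4 − 3·5 = -12.6; e = -16.6 − (-12.6) = -4
x=6: ŷ = 2.4 − 3·6 = -15.6; e = -20.6 − (-15.6) = -5
x=7: ŷ = 2.4 − 3·7 = -18.6; e = -16.6 − (-18.6) = 2
x=8: ŷ = 2.4 − 3·8 = -21.6; e = -21.6 − (-21.6) = 0
x=9: ŷ = 2.4 − 3·9 = -24.6; e = -18.6 − (-24.6) = 6
x=10: ŷ = 2.4 − 3·10 = -27.6; e = -30.6 − (-27.6) = -3
SSE = 16 + 0 + 16 + 25 + 4 + 0 + 36 + 9 = 106

SSE = 106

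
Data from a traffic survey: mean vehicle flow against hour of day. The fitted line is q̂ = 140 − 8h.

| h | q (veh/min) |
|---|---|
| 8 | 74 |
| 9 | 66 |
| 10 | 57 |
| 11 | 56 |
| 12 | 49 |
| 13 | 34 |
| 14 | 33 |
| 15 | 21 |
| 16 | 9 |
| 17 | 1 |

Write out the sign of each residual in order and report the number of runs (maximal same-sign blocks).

5 runs

h=8: q̂ = 140 − 8·8 = 76; e = 74 − 76 = -2
h=9: q̂ = 140 − 8·9 = 68; e = 66 − 68 = -2
h=10: q̂ = 140 − 8·10 = 60; e = 57 − 60 = -3
h=11: q̂ = 140 − 8·11 = 52; e = 56 − 52 = 4
h=12: q̂ = 140 − 8·12 = 44; e = 49 − 44 = 5
h=13: q̂ = 140 − 8·13 = 36; e = 34 − 36 = -2
h=14: q̂ = 140 − 8·14 = 28; e = 33 − 28 = 5
h=15: q̂ = 140 − 8·15 = 20; e = 21 − 20 = 1
h=16: q̂ = 140 − 8·16 = 12; e = 9 − 12 = -3
h=17: q̂ = 140 − 8·17 = 4; e = 1 − 4 = -3
Signs: − − − + + − + + − −
Runs: −×3, +×2, −×1, +×2, −×2 → 5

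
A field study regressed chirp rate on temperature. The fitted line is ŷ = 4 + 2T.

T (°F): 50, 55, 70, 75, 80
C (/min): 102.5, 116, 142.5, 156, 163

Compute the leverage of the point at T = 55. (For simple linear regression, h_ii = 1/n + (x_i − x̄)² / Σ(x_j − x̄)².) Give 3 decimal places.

T̄ = (50 + 55 + 70 + 75 + 80)/5 = 66
Σ(T − T̄)² = 256 + 121 + 16 + 81 + 196 = 670
h = 1/5 + (-11)²/670 = 0.2 + 0.180597 = 0.381

h = 0.381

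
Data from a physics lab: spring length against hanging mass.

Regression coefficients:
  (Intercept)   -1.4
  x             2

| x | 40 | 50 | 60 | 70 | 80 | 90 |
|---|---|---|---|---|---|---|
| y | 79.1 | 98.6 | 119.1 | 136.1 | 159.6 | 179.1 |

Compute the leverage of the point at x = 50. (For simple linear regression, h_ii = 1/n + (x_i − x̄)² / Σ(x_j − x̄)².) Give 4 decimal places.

h = 0.2952

x̄ = (40 + 50 + 60 + 70 + 80 + 90)/6 = 65
Σ(x − x̄)² = 625 + 225 + 25 + 25 + 225 + 625 = 1750
h = 1/6 + (-15)²/1750 = 0.166667 + 0.128571 = 0.2952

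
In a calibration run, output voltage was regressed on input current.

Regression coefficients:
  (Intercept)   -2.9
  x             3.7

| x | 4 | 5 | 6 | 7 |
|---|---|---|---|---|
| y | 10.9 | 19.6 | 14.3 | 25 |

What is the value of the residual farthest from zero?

r = -5

x=4: ŷ = -2.9 + 3.7·4 = 11.9; r = 10.9 − 11.9 = -1
x=5: ŷ = -2.9 + 3.7·5 = 15.6; r = 19.6 − 15.6 = 4
x=6: ŷ = -2.9 + 3.7·6 = 19.3; r = 14.3 − 19.3 = -5
x=7: ŷ = -2.9 + 3.7·7 = 23; r = 25 − 23 = 2
Largest |r| is 5 at x = 6, residual -5.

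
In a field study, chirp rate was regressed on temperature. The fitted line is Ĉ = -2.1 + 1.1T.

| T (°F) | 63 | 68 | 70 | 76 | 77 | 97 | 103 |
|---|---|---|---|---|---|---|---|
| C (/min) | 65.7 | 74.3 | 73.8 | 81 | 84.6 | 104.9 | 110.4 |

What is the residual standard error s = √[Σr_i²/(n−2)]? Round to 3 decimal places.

s = 1.483

T=63: Ĉ = -2.1 + 1.1·63 = 67.2; r = 65.7 − 67.2 = -1.5
T=68: Ĉ = -2.1 + 1.1·68 = 72.7; r = 74.3 − 72.7 = 1.6
T=70: Ĉ = -2.1 + 1.1·70 = 74.9; r = 73.8 − 74.9 = -1.1
T=76: Ĉ = -2.1 + 1.1·76 = 81.5; r = 81 − 81.5 = -0.5
T=77: Ĉ = -2.1 + 1.1·77 = 82.6; r = 84.6 − 82.6 = 2
T=97: Ĉ = -2.1 + 1.1·97 = 104.6; r = 104.9 − 104.6 = 0.3
T=103: Ĉ = -2.1 + 1.1·103 = 111.2; r = 110.4 − 111.2 = -0.8
SSE = 2.25 + 2.56 + 1.21 + 0.25 + 4 + 0.09 + 0.64 = 11
s = √(11/5) = √2.2 ≈ 1.483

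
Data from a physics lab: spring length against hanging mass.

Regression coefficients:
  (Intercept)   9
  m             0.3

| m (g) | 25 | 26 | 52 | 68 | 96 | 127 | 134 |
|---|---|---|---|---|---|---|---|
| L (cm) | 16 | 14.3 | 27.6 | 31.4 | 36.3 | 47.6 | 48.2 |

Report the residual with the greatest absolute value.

m=25: L̂ = 9 + 0.3·25 = 16.5; r = 16 − 16.5 = -0.5
m=26: L̂ = 9 + 0.3·26 = 16.8; r = 14.3 − 16.8 = -2.5
m=52: L̂ = 9 + 0.3·52 = 24.6; r = 27.6 − 24.6 = 3
m=68: L̂ = 9 + 0.3·68 = 29.4; r = 31.4 − 29.4 = 2
m=96: L̂ = 9 + 0.3·96 = 37.8; r = 36.3 − 37.8 = -1.5
m=127: L̂ = 9 + 0.3·127 = 47.1; r = 47.6 − 47.1 = 0.5
m=134: L̂ = 9 + 0.3·134 = 49.2; r = 48.2 − 49.2 = -1
Largest |r| is 3 at m = 52, residual 3.

r = 3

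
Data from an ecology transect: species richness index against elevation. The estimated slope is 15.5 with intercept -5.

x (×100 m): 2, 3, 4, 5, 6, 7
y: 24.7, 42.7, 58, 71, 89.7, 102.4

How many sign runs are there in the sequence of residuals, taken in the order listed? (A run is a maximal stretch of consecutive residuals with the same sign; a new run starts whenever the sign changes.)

5 runs

x=2: ŷ = -5 + 15.5·2 = 26; e = 24.7 − 26 = -1.3
x=3: ŷ = -5 + 15.5·3 = 41.5; e = 42.7 − 41.5 = 1.2
x=4: ŷ = -5 + 15.5·4 = 57; e = 58 − 57 = 1
x=5: ŷ = -5 + 15.5·5 = 72.5; e = 71 − 72.5 = -1.5
x=6: ŷ = -5 + 15.5·6 = 88; e = 89.7 − 88 = 1.7
x=7: ŷ = -5 + 15.5·7 = 103.5; e = 102.4 − 103.5 = -1.1
Signs: − + + − + −
Runs: −×1, +×2, −×1, +×1, −×1 → 5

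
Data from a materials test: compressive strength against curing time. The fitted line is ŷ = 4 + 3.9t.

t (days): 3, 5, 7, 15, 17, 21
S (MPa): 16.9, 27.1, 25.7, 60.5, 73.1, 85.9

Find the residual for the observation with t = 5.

ŷ = 4 + 3.9·5 = 23.5
e = 27.1 − 23.5 = 3.6

e = 3.6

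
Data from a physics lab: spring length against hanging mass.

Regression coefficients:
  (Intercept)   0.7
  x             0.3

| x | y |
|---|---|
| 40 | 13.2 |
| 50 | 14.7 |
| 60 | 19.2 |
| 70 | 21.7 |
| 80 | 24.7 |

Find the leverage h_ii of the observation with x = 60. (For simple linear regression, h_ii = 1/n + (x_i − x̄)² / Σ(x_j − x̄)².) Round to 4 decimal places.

h = 0.2000

x̄ = (40 + 50 + 60 + 70 + 80)/5 = 60
Σ(x − x̄)² = 400 + 100 + 0 + 100 + 400 = 1000
h = 1/5 + (0)²/1000 = 0.2 + 0 = 0.2000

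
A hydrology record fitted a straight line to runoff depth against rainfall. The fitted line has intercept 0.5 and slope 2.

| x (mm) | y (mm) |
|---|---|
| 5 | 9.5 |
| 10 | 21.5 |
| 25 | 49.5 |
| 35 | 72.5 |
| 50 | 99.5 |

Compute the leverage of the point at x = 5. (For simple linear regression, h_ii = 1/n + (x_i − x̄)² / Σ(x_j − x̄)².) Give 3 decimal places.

h = 0.496

x̄ = (5 + 10 + 25 + 35 + 50)/5 = 25
Σ(x − x̄)² = 400 + 225 + 0 + 100 + 625 = 1350
h = 1/5 + (-20)²/1350 = 0.2 + 0.296296 = 0.496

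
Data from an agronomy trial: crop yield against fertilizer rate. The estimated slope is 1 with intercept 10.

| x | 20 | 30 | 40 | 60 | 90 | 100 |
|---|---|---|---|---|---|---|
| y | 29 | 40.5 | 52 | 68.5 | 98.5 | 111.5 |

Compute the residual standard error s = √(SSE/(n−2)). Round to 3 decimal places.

s = 1.732

x=20: ŷ = 10 + 20 = 30; e = 29 − 30 = -1
x=30: ŷ = 10 + 30 = 40; e = 40.5 − 40 = 0.5
x=40: ŷ = 10 + 40 = 50; e = 52 − 50 = 2
x=60: ŷ = 10 + 60 = 70; e = 68.5 − 70 = -1.5
x=90: ŷ = 10 + 90 = 100; e = 98.5 − 100 = -1.5
x=100: ŷ = 10 + 100 = 110; e = 111.5 − 110 = 1.5
SSE = 1 + 0.25 + 4 + 2.25 + 2.25 + 2.25 = 12
s = √(12/4) = √3 ≈ 1.732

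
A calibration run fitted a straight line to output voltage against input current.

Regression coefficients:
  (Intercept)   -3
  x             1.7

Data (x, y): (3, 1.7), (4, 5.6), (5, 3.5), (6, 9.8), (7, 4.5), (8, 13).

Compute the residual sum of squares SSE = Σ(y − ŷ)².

SSE = 39.28

x=3: ŷ = -3 + 1.7·3 = 2.1; e = 1.7 − 2.1 = -0.4
x=4: ŷ = -3 + 1.7·4 = 3.8; e = 5.6 − 3.8 = 1.8
x=5: ŷ = -3 + 1.7·5 = 5.5; e = 3.5 − 5.5 = -2
x=6: ŷ = -3 + 1.7·6 = 7.2; e = 9.8 − 7.2 = 2.6
x=7: ŷ = -3 + 1.7·7 = 8.9; e = 4.5 − 8.9 = -4.4
x=8: ŷ = -3 + 1.7·8 = 10.6; e = 13 − 10.6 = 2.4
SSE = 0.16 + 3.24 + 4 + 6.76 + 19.36 + 5.76 = 39.28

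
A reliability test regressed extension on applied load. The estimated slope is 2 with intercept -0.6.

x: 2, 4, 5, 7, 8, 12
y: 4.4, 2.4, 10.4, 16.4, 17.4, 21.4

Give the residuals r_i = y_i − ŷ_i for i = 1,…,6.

1, -5, 1, 3, 2, -2

x=2: ŷ = -0.6 + 2·2 = 3.4; r = 4.4 − 3.4 = 1
x=4: ŷ = -0.6 + 2·4 = 7.4; r = 2.4 − 7.4 = -5
x=5: ŷ = -0.6 + 2·5 = 9.4; r = 10.4 − 9.4 = 1
x=7: ŷ = -0.6 + 2·7 = 13.4; r = 16.4 − 13.4 = 3
x=8: ŷ = -0.6 + 2·8 = 15.4; r = 17.4 − 15.4 = 2
x=12: ŷ = -0.6 + 2·12 = 23.4; r = 21.4 − 23.4 = -2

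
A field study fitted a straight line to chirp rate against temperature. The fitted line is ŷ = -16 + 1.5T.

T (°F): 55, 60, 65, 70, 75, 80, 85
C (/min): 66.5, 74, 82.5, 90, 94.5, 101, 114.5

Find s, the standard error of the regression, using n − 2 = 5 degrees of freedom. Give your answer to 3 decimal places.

T=55: ŷ = -16 + 1.5·55 = 66.5; e = 66.5 − 66.5 = 0
T=60: ŷ = -16 + 1.5·60 = 74; e = 74 − 74 = 0
T=65: ŷ = -16 + 1.5·65 = 81.5; e = 82.5 − 81.5 = 1
T=70: ŷ = -16 + 1.5·70 = 89; e = 90 − 89 = 1
T=75: ŷ = -16 + 1.5·75 = 96.5; e = 94.5 − 96.5 = -2
T=80: ŷ = -16 + 1.5·80 = 104; e = 101 − 104 = -3
T=85: ŷ = -16 + 1.5·85 = 111.5; e = 114.5 − 111.5 = 3
SSE = 0 + 0 + 1 + 1 + 4 + 9 + 9 = 24
s = √(24/5) = √4.8 ≈ 2.191

s = 2.191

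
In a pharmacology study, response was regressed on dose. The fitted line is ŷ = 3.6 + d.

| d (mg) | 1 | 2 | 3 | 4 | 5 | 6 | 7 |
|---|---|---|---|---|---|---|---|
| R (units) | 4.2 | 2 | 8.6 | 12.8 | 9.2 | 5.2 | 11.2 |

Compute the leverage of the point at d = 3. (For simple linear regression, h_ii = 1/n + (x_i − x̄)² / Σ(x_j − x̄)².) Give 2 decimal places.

h = 0.18

d̄ = (1 + 2 + 3 + 4 + 5 + 6 + 7)/7 = 4
Σ(d − d̄)² = 9 + 4 + 1 + 0 + 1 + 4 + 9 = 28
h = 1/7 + (-1)²/28 = 0.142857 + 0.0357143 = 0.18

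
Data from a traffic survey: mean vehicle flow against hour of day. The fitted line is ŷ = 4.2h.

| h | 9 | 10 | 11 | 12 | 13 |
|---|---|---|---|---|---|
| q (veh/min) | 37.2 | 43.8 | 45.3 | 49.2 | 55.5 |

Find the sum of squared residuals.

SSE = 6.66

h=9: ŷ = 4.2·9 = 37.8; r = 37.2 − 37.8 = -0.6
h=10: ŷ = 4.2·10 = 42; r = 43.8 − 42 = 1.8
h=11: ŷ = 4.2·11 = 46.2; r = 45.3 − 46.2 = -0.9
h=12: ŷ = 4.2·12 = 50.4; r = 49.2 − 50.4 = -1.2
h=13: ŷ = 4.2·13 = 54.6; r = 55.5 − 54.6 = 0.9
SSE = 0.36 + 3.24 + 0.81 + 1.44 + 0.81 = 6.66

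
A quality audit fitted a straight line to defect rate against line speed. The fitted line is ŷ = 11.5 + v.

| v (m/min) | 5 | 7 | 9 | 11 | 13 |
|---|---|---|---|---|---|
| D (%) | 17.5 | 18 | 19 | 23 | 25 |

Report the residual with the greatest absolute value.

v=5: ŷ = 11.5 + 5 = 16.5; e = 17.5 − 16.5 = 1
v=7: ŷ = 11.5 + 7 = 18.5; e = 18 − 18.5 = -0.5
v=9: ŷ = 11.5 + 9 = 20.5; e = 19 − 20.5 = -1.5
v=11: ŷ = 11.5 + 11 = 22.5; e = 23 − 22.5 = 0.5
v=13: ŷ = 11.5 + 13 = 24.5; e = 25 − 24.5 = 0.5
Largest |e| is 1.5 at v = 9, residual -1.5.

e = -1.5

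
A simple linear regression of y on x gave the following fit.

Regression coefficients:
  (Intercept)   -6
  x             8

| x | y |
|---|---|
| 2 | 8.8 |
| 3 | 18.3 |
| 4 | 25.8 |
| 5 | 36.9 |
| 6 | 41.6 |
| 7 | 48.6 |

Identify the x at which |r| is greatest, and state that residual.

x=2: ŷ = -6 + 8·2 = 10; r = 8.8 − 10 = -1.2
x=3: ŷ = -6 + 8·3 = 18; r = 18.3 − 18 = 0.3
x=4: ŷ = -6 + 8·4 = 26; r = 25.8 − 26 = -0.2
x=5: ŷ = -6 + 8·5 = 34; r = 36.9 − 34 = 2.9
x=6: ŷ = -6 + 8·6 = 42; r = 41.6 − 42 = -0.4
x=7: ŷ = -6 + 8·7 = 50; r = 48.6 − 50 = -1.4
Largest |r| is 2.9 at x = 5, residual 2.9.

x = 5, r = 2.9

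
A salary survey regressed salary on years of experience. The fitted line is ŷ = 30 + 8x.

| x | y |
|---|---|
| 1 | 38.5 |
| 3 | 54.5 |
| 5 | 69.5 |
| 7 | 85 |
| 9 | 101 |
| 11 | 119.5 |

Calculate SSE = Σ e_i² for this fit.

x=1: ŷ = 30 + 8·1 = 38; e = 38.5 − 38 = 0.5
x=3: ŷ = 30 + 8·3 = 54; e = 54.5 − 54 = 0.5
x=5: ŷ = 30 + 8·5 = 70; e = 69.5 − 70 = -0.5
x=7: ŷ = 30 + 8·7 = 86; e = 85 − 86 = -1
x=9: ŷ = 30 + 8·9 = 102; e = 101 − 102 = -1
x=11: ŷ = 30 + 8·11 = 118; e = 119.5 − 118 = 1.5
SSE = 0.25 + 0.25 + 0.25 + 1 + 1 + 2.25 = 5

SSE = 5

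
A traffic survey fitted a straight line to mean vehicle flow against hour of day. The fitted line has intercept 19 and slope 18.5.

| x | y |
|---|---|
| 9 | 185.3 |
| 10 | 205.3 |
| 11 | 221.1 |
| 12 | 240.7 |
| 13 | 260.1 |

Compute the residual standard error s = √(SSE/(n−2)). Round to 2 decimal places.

s = 1.17

x=9: ŷ = 19 + 18.5·9 = 185.5; e = 185.3 − 185.5 = -0.2
x=10: ŷ = 19 + 18.5·10 = 204; e = 205.3 − 204 = 1.3
x=11: ŷ = 19 + 18.5·11 = 222.5; e = 221.1 − 222.5 = -1.4
x=12: ŷ = 19 + 18.5·12 = 241; e = 240.7 − 241 = -0.3
x=13: ŷ = 19 + 18.5·13 = 259.5; e = 260.1 − 259.5 = 0.6
SSE = 0.04 + 1.69 + 1.96 + 0.09 + 0.36 = 4.14
s = √(4.14/3) = √1.38 ≈ 1.17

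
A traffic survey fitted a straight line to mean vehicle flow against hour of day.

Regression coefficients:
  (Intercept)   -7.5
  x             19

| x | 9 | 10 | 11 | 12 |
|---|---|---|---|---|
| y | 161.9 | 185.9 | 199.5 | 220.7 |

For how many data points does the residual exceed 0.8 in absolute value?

3

x=9: ŷ = -7.5 + 19·9 = 163.5; e = 161.9 − 163.5 = -1.6
x=10: ŷ = -7.5 + 19·10 = 182.5; e = 185.9 − 182.5 = 3.4
x=11: ŷ = -7.5 + 19·11 = 201.5; e = 199.5 − 201.5 = -2
x=12: ŷ = -7.5 + 19·12 = 220.5; e = 220.7 − 220.5 = 0.2
|e| > 0.8: x=9 (|e|=1.6), x=10 (|e|=3.4), x=11 (|e|=2) → 3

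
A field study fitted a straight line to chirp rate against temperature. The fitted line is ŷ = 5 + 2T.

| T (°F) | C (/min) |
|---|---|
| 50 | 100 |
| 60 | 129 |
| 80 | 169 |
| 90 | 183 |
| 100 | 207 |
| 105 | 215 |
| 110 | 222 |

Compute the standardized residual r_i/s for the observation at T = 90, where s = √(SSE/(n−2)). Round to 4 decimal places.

T=50: ŷ = 5 + 2·50 = 105; r = 100 − 105 = -5
T=60: ŷ = 5 + 2·60 = 125; r = 129 − 125 = 4
T=80: ŷ = 5 + 2·80 = 165; r = 169 − 165 = 4
T=90: ŷ = 5 + 2·90 = 185; r = 183 − 185 = -2
T=100: ŷ = 5 + 2·100 = 205; r = 207 − 205 = 2
T=105: ŷ = 5 + 2·105 = 215; r = 215 − 215 = 0
T=110: ŷ = 5 + 2·110 = 225; r = 222 − 225 = -3
SSE = 25 + 16 + 16 + 4 + 4 + 0 + 9 = 74
s = √(74/5) = 3.84708
r/s = -2 / 3.84708 = -0.5199

-0.5199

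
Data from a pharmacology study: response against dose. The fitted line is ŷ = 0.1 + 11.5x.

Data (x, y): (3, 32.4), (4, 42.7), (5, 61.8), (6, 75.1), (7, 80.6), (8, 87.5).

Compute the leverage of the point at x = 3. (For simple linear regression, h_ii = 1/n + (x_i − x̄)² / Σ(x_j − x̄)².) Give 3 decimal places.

x̄ = (3 + 4 + 5 + 6 + 7 + 8)/6 = 5.5
Σ(x − x̄)² = 6.25 + 2.25 + 0.25 + 0.25 + 2.25 + 6.25 = 17.5
h = 1/6 + (-2.5)²/17.5 = 0.166667 + 0.357143 = 0.524

h = 0.524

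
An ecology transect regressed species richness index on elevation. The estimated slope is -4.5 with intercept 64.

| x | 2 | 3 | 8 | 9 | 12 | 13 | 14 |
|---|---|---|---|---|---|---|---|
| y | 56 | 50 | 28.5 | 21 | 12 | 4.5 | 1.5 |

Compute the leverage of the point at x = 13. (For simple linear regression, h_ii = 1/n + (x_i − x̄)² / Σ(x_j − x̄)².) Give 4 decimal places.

h = 0.2785

x̄ = (2 + 3 + 8 + 9 + 12 + 13 + 14)/7 = 8.71429
Σ(x − x̄)² = 45.0816 + 32.6531 + 0.510204 + 0.0816327 + 10.7959 + 18.3673 + 27.9388 = 135.429
h = 1/7 + (4.28571)²/135.429 = 0.142857 + 0.135624 = 0.2785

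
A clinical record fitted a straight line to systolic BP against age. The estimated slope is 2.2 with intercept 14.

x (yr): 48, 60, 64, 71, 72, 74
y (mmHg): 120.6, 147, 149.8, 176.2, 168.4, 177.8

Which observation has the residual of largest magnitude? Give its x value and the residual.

x=48: ŷ = 14 + 2.2·48 = 119.6; e = 120.6 − 119.6 = 1
x=60: ŷ = 14 + 2.2·60 = 146; e = 147 − 146 = 1
x=64: ŷ = 14 + 2.2·64 = 154.8; e = 149.8 − 154.8 = -5
x=71: ŷ = 14 + 2.2·71 = 170.2; e = 176.2 − 170.2 = 6
x=72: ŷ = 14 + 2.2·72 = 172.4; e = 168.4 − 172.4 = -4
x=74: ŷ = 14 + 2.2·74 = 176.8; e = 177.8 − 176.8 = 1
Largest |e| is 6 at x = 71, residual 6.

x = 71, e = 6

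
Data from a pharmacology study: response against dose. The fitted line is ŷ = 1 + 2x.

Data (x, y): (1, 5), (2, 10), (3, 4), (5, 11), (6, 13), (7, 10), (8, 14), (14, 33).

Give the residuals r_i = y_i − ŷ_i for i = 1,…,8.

x=1: ŷ = 1 + 2·1 = 3; r = 5 − 3 = 2
x=2: ŷ = 1 + 2·2 = 5; r = 10 − 5 = 5
x=3: ŷ = 1 + 2·3 = 7; r = 4 − 7 = -3
x=5: ŷ = 1 + 2·5 = 11; r = 11 − 11 = 0
x=6: ŷ = 1 + 2·6 = 13; r = 13 − 13 = 0
x=7: ŷ = 1 + 2·7 = 15; r = 10 − 15 = -5
x=8: ŷ = 1 + 2·8 = 17; r = 14 − 17 = -3
x=14: ŷ = 1 + 2·14 = 29; r = 33 − 29 = 4

2, 5, -3, 0, 0, -5, -3, 4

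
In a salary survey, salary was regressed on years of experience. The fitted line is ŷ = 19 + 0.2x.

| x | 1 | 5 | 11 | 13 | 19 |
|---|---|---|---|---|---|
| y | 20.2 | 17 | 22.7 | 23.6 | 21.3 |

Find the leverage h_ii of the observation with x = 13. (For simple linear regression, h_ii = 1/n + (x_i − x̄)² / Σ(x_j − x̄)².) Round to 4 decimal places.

x̄ = (1 + 5 + 11 + 13 + 19)/5 = 9.8
Σ(x − x̄)² = 77.44 + 23.04 + 1.44 + 10.24 + 84.64 = 196.8
h = 1/5 + (3.2)²/196.8 = 0.2 + 0.0520325 = 0.2520

h = 0.2520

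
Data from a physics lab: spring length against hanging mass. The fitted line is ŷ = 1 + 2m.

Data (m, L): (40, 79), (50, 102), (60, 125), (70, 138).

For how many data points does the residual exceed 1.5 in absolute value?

m=40: ŷ = 1 + 2·40 = 81; e = 79 − 81 = -2
m=50: ŷ = 1 + 2·50 = 101; e = 102 − 101 = 1
m=60: ŷ = 1 + 2·60 = 121; e = 125 − 121 = 4
m=70: ŷ = 1 + 2·70 = 141; e = 138 − 141 = -3
|e| > 1.5: m=40 (|e|=2), m=60 (|e|=4), m=70 (|e|=3) → 3

3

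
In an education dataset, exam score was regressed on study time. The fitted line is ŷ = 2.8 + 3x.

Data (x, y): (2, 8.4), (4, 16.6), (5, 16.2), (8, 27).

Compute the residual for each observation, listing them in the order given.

x=2: ŷ = 2.8 + 3·2 = 8.8; e = 8.4 − 8.8 = -0.4
x=4: ŷ = 2.8 + 3·4 = 14.8; e = 16.6 − 14.8 = 1.8
x=5: ŷ = 2.8 + 3·5 = 17.8; e = 16.2 − 17.8 = -1.6
x=8: ŷ = 2.8 + 3·8 = 26.8; e = 27 − 26.8 = 0.2

-0.4, 1.8, -1.6, 0.2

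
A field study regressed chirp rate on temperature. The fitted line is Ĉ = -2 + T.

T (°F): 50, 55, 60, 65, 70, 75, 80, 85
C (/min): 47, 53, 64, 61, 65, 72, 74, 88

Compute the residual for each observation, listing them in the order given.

-1, 0, 6, -2, -3, -1, -4, 5

T=50: Ĉ = -2 + 50 = 48; r = 47 − 48 = -1
T=55: Ĉ = -2 + 55 = 53; r = 53 − 53 = 0
T=60: Ĉ = -2 + 60 = 58; r = 64 − 58 = 6
T=65: Ĉ = -2 + 65 = 63; r = 61 − 63 = -2
T=70: Ĉ = -2 + 70 = 68; r = 65 − 68 = -3
T=75: Ĉ = -2 + 75 = 73; r = 72 − 73 = -1
T=80: Ĉ = -2 + 80 = 78; r = 74 − 78 = -4
T=85: Ĉ = -2 + 85 = 83; r = 88 − 83 = 5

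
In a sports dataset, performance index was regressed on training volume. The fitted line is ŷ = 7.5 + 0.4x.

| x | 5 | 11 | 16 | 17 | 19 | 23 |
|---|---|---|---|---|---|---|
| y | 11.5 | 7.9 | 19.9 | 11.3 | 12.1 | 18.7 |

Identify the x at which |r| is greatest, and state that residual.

x = 16, r = 6

x=5: ŷ = 7.5 + 0.4·5 = 9.5; r = 11.5 − 9.5 = 2
x=11: ŷ = 7.5 + 0.4·11 = 11.9; r = 7.9 − 11.9 = -4
x=16: ŷ = 7.5 + 0.4·16 = 13.9; r = 19.9 − 13.9 = 6
x=17: ŷ = 7.5 + 0.4·17 = 14.3; r = 11.3 − 14.3 = -3
x=19: ŷ = 7.5 + 0.4·19 = 15.1; r = 12.1 − 15.1 = -3
x=23: ŷ = 7.5 + 0.4·23 = 16.7; r = 18.7 − 16.7 = 2
Largest |r| is 6 at x = 16, residual 6.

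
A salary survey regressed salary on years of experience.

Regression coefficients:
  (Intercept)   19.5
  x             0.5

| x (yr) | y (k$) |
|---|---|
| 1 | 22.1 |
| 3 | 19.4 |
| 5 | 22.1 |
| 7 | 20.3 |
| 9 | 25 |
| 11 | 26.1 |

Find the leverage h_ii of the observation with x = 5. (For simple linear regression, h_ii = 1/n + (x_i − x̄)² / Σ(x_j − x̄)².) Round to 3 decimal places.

h = 0.181

x̄ = (1 + 3 + 5 + 7 + 9 + 11)/6 = 6
Σ(x − x̄)² = 25 + 9 + 1 + 1 + 9 + 25 = 70
h = 1/6 + (-1)²/70 = 0.166667 + 0.0142857 = 0.181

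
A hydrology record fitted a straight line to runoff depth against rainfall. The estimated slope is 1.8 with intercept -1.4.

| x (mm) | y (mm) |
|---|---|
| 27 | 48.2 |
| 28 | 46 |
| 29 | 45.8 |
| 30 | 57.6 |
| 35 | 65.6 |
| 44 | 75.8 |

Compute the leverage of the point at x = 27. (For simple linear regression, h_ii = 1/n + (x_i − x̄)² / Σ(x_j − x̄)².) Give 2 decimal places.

h = 0.30

x̄ = (27 + 28 + 29 + 30 + 35 + 44)/6 = 32.1667
Σ(x − x̄)² = 26.6944 + 17.3611 + 10.0278 + 4.69444 + 8.02778 + 140.028 = 206.833
h = 1/6 + (-5.16667)²/206.833 = 0.166667 + 0.129063 = 0.30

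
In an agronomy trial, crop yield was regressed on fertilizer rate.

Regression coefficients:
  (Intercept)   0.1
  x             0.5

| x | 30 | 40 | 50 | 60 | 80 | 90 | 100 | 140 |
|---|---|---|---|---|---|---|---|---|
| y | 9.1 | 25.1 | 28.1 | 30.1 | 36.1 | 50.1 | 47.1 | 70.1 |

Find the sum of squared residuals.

x=30: ŷ = 0.1 + 0.5·30 = 15.1; e = 9.1 − 15.1 = -6
x=40: ŷ = 0.1 + 0.5·40 = 20.1; e = 25.1 − 20.1 = 5
x=50: ŷ = 0.1 + 0.5·50 = 25.1; e = 28.1 − 25.1 = 3
x=60: ŷ = 0.1 + 0.5·60 = 30.1; e = 30.1 − 30.1 = 0
x=80: ŷ = 0.1 + 0.5·80 = 40.1; e = 36.1 − 40.1 = -4
x=90: ŷ = 0.1 + 0.5·90 = 45.1; e = 50.1 − 45.1 = 5
x=100: ŷ = 0.1 + 0.5·100 = 50.1; e = 47.1 − 50.1 = -3
x=140: ŷ = 0.1 + 0.5·140 = 70.1; e = 70.1 − 70.1 = 0
SSE = 36 + 25 + 9 + 0 + 16 + 25 + 9 + 0 = 120

SSE = 120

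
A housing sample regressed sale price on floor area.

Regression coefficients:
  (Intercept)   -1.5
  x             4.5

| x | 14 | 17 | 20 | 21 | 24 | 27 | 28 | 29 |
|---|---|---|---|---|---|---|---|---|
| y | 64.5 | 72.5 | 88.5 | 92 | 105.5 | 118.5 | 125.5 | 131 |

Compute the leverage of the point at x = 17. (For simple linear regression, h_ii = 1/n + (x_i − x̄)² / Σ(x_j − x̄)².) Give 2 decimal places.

h = 0.27

x̄ = (14 + 17 + 20 + 21 + 24 + 27 + 28 + 29)/8 = 22.5
Σ(x − x̄)² = 72.25 + 30.25 + 6.25 + 2.25 + 2.25 + 20.25 + 30.25 + 42.25 = 206
h = 1/8 + (-5.5)²/206 = 0.125 + 0.146845 = 0.27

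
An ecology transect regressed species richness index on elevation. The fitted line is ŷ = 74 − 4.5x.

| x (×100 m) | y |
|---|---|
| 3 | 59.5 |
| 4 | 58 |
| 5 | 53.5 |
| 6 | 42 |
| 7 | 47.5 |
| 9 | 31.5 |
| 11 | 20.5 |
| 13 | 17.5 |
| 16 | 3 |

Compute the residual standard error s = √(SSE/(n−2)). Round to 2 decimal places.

s = 3.46

x=3: ŷ = 74 − 4.5·3 = 60.5; r = 59.5 − 60.5 = -1
x=4: ŷ = 74 − 4.5·4 = 56; r = 58 − 56 = 2
x=5: ŷ = 74 − 4.5·5 = 51.5; r = 53.5 − 51.5 = 2
x=6: ŷ = 74 − 4.5·6 = 47; r = 42 − 47 = -5
x=7: ŷ = 74 − 4.5·7 = 42.5; r = 47.5 − 42.5 = 5
x=9: ŷ = 74 − 4.5·9 = 33.5; r = 31.5 − 33.5 = -2
x=11: ŷ = 74 − 4.5·11 = 24.5; r = 20.5 − 24.5 = -4
x=13: ŷ = 74 − 4.5·13 = 15.5; r = 17.5 − 15.5 = 2
x=16: ŷ = 74 − 4.5·16 = 2; r = 3 − 2 = 1
SSE = 1 + 4 + 4 + 25 + 25 + 4 + 16 + 4 + 1 = 84
s = √(84/7) = √12 ≈ 3.46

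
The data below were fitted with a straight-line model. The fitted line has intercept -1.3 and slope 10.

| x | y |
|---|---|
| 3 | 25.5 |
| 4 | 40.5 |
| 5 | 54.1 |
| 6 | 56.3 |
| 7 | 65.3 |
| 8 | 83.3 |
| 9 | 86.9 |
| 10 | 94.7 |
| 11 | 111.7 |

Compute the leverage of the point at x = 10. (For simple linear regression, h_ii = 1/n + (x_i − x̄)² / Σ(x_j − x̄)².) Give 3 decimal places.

x̄ = (3 + 4 + 5 + 6 + 7 + 8 + 9 + 10 + 11)/9 = 7
Σ(x − x̄)² = 16 + 9 + 4 + 1 + 0 + 1 + 4 + 9 + 16 = 60
h = 1/9 + (3)²/60 = 0.111111 + 0.15 = 0.261

h = 0.261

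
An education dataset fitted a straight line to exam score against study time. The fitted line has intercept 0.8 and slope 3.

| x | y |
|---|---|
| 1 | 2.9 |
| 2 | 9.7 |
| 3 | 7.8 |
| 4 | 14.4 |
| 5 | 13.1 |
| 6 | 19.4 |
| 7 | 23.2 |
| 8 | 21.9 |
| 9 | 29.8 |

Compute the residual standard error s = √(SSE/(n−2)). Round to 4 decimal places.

s = 2.3238

x=1: ŷ = 0.8 + 3·1 = 3.8; r = 2.9 − 3.8 = -0.9
x=2: ŷ = 0.8 + 3·2 = 6.8; r = 9.7 − 6.8 = 2.9
x=3: ŷ = 0.8 + 3·3 = 9.8; r = 7.8 − 9.8 = -2
x=4: ŷ = 0.8 + 3·4 = 12.8; r = 14.4 − 12.8 = 1.6
x=5: ŷ = 0.8 + 3·5 = 15.8; r = 13.1 − 15.8 = -2.7
x=6: ŷ = 0.8 + 3·6 = 18.8; r = 19.4 − 18.8 = 0.6
x=7: ŷ = 0.8 + 3·7 = 21.8; r = 23.2 − 21.8 = 1.4
x=8: ŷ = 0.8 + 3·8 = 24.8; r = 21.9 − 24.8 = -2.9
x=9: ŷ = 0.8 + 3·9 = 27.8; r = 29.8 − 27.8 = 2
SSE = 0.81 + 8.41 + 4 + 2.56 + 7.29 + 0.36 + 1.96 + 8.41 + 4 = 37.8
s = √(37.8/7) = √5.4 ≈ 2.3238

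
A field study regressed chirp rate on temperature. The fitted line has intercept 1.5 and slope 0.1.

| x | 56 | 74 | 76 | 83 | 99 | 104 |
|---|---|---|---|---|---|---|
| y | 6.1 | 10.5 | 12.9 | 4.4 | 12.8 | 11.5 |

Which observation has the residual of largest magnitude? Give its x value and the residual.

x=56: ŷ = 1.5 + 0.1·56 = 7.1; r = 6.1 − 7.1 = -1
x=74: ŷ = 1.5 + 0.1·74 = 8.9; r = 10.5 − 8.9 = 1.6
x=76: ŷ = 1.5 + 0.1·76 = 9.1; r = 12.9 − 9.1 = 3.8
x=83: ŷ = 1.5 + 0.1·83 = 9.8; r = 4.4 − 9.8 = -5.4
x=99: ŷ = 1.5 + 0.1·99 = 11.4; r = 12.8 − 11.4 = 1.4
x=104: ŷ = 1.5 + 0.1·104 = 11.9; r = 11.5 − 11.9 = -0.4
Largest |r| is 5.4 at x = 83, residual -5.4.

x = 83, r = -5.4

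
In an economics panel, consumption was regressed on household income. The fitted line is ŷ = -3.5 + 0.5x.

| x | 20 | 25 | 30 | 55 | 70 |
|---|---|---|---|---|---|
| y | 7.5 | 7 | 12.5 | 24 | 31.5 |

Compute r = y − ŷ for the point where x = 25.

r = -2

ŷ = -3.5 + 0.5·25 = 9
r = 7 − 9 = -2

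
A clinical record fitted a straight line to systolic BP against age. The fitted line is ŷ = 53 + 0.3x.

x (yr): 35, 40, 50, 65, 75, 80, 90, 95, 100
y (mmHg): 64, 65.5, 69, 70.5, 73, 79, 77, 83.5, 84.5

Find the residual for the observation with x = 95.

ŷ = 53 + 0.3·95 = 81.5
r = 83.5 − 81.5 = 2

r = 2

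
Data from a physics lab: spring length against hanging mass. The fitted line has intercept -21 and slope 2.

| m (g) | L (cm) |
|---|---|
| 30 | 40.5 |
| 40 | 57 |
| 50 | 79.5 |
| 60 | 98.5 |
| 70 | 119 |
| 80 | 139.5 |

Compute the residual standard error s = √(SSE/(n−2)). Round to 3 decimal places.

m=30: ŷ = -21 + 2·30 = 39; r = 40.5 − 39 = 1.5
m=40: ŷ = -21 + 2·40 = 59; r = 57 − 59 = -2
m=50: ŷ = -21 + 2·50 = 79; r = 79.5 − 79 = 0.5
m=60: ŷ = -21 + 2·60 = 99; r = 98.5 − 99 = -0.5
m=70: ŷ = -21 + 2·70 = 119; r = 119 − 119 = 0
m=80: ŷ = -21 + 2·80 = 139; r = 139.5 − 139 = 0.5
SSE = 2.25 + 4 + 0.25 + 0.25 + 0 + 0.25 = 7
s = √(7/4) = √1.75 ≈ 1.323

s = 1.323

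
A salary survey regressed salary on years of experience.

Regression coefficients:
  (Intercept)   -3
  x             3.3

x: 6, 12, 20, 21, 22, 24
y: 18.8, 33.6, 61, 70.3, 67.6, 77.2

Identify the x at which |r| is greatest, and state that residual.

x = 21, r = 4

x=6: ŷ = -3 + 3.3·6 = 16.8; r = 18.8 − 16.8 = 2
x=12: ŷ = -3 + 3.3·12 = 36.6; r = 33.6 − 36.6 = -3
x=20: ŷ = -3 + 3.3·20 = 63; r = 61 − 63 = -2
x=21: ŷ = -3 + 3.3·21 = 66.3; r = 70.3 − 66.3 = 4
x=22: ŷ = -3 + 3.3·22 = 69.6; r = 67.6 − 69.6 = -2
x=24: ŷ = -3 + 3.3·24 = 76.2; r = 77.2 − 76.2 = 1
Largest |r| is 4 at x = 21, residual 4.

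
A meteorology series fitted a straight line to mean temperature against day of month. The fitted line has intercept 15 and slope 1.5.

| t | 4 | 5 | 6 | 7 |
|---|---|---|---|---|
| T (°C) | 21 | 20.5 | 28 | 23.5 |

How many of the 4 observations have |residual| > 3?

t=4: ŷ = 15 + 1.5·4 = 21; r = 21 − 21 = 0
t=5: ŷ = 15 + 1.5·5 = 22.5; r = 20.5 − 22.5 = -2
t=6: ŷ = 15 + 1.5·6 = 24; r = 28 − 24 = 4
t=7: ŷ = 15 + 1.5·7 = 25.5; r = 23.5 − 25.5 = -2
|r| > 3: t=6 (|r|=4) → 1

1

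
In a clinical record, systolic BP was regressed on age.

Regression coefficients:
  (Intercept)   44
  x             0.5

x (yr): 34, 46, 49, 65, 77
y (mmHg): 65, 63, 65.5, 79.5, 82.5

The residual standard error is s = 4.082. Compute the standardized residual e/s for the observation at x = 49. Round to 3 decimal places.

ŷ = 44 + 0.5·49 = 68.5
e = 65.5 − 68.5 = -3
e/s = -3 / 4.082 = -0.735

-0.735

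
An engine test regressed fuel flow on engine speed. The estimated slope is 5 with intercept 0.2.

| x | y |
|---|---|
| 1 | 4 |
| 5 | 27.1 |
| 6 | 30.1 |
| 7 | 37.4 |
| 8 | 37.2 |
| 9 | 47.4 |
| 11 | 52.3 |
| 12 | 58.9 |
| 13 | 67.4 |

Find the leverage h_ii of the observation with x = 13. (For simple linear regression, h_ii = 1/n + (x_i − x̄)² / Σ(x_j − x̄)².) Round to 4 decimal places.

h = 0.3304

x̄ = (1 + 5 + 6 + 7 + 8 + 9 + 11 + 12 + 13)/9 = 8
Σ(x − x̄)² = 49 + 9 + 4 + 1 + 0 + 1 + 9 + 16 + 25 = 114
h = 1/9 + (5)²/114 = 0.111111 + 0.219298 = 0.3304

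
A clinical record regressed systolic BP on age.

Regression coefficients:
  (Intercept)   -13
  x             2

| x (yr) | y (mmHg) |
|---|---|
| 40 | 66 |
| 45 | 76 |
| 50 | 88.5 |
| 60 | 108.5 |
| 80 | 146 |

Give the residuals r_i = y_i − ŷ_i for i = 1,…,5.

-1, -1, 1.5, 1.5, -1

x=40: ŷ = -13 + 2·40 = 67; r = 66 − 67 = -1
x=45: ŷ = -13 + 2·45 = 77; r = 76 − 77 = -1
x=50: ŷ = -13 + 2·50 = 87; r = 88.5 − 87 = 1.5
x=60: ŷ = -13 + 2·60 = 107; r = 108.5 − 107 = 1.5
x=80: ŷ = -13 + 2·80 = 147; r = 146 − 147 = -1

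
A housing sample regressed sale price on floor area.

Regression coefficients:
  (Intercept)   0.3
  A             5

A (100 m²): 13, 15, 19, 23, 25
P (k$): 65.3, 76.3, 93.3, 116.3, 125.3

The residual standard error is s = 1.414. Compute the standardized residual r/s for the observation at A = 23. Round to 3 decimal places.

0.707

P̂ = 0.3 + 5·23 = 115.3
r = 116.3 − 115.3 = 1
r/s = 1 / 1.414 = 0.707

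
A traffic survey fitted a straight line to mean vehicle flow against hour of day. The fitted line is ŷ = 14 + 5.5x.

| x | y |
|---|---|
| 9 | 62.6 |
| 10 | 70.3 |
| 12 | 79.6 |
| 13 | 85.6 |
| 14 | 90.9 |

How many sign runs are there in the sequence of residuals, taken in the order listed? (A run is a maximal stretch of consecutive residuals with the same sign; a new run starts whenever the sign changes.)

x=9: ŷ = 14 + 5.5·9 = 63.5; e = 62.6 − 63.5 = -0.9
x=10: ŷ = 14 + 5.5·10 = 69; e = 70.3 − 69 = 1.3
x=12: ŷ = 14 + 5.5·12 = 80; e = 79.6 − 80 = -0.4
x=13: ŷ = 14 + 5.5·13 = 85.5; e = 85.6 − 85.5 = 0.1
x=14: ŷ = 14 + 5.5·14 = 91; e = 90.9 − 91 = -0.1
Signs: − + − + −
Runs: −×1, +×1, −×1, +×1, −×1 → 5

5 runs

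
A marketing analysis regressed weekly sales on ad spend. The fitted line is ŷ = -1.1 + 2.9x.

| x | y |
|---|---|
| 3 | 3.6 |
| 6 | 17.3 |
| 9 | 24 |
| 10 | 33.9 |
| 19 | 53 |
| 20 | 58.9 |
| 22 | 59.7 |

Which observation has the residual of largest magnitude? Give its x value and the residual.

x=3: ŷ = -1.1 + 2.9·3 = 7.6; e = 3.6 − 7.6 = -4
x=6: ŷ = -1.1 + 2.9·6 = 16.3; e = 17.3 − 16.3 = 1
x=9: ŷ = -1.1 + 2.9·9 = 25; e = 24 − 25 = -1
x=10: ŷ = -1.1 + 2.9·10 = 27.9; e = 33.9 − 27.9 = 6
x=19: ŷ = -1.1 + 2.9·19 = 54; e = 53 − 54 = -1
x=20: ŷ = -1.1 + 2.9·20 = 56.9; e = 58.9 − 56.9 = 2
x=22: ŷ = -1.1 + 2.9·22 = 62.7; e = 59.7 − 62.7 = -3
Largest |e| is 6 at x = 10, residual 6.

x = 10, e = 6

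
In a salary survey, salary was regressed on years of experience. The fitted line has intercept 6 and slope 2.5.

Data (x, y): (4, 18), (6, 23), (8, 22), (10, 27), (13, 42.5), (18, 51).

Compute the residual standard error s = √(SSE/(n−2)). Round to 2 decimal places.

s = 3.74

x=4: ŷ = 6 + 2.5·4 = 16; e = 18 − 16 = 2
x=6: ŷ = 6 + 2.5·6 = 21; e = 23 − 21 = 2
x=8: ŷ = 6 + 2.5·8 = 26; e = 22 − 26 = -4
x=10: ŷ = 6 + 2.5·10 = 31; e = 27 − 31 = -4
x=13: ŷ = 6 + 2.5·13 = 38.5; e = 42.5 − 38.5 = 4
x=18: ŷ = 6 + 2.5·18 = 51; e = 51 − 51 = 0
SSE = 4 + 4 + 16 + 16 + 16 + 0 = 56
s = √(56/4) = √14 ≈ 3.74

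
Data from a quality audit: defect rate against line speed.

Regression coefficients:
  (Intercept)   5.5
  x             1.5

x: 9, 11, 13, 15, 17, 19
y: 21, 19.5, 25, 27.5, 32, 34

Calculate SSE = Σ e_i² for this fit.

SSE = 11.5

x=9: ŷ = 5.5 + 1.5·9 = 19; e = 21 − 19 = 2
x=11: ŷ = 5.5 + 1.5·11 = 22; e = 19.5 − 22 = -2.5
x=13: ŷ = 5.5 + 1.5·13 = 25; e = 25 − 25 = 0
x=15: ŷ = 5.5 + 1.5·15 = 28; e = 27.5 − 28 = -0.5
x=17: ŷ = 5.5 + 1.5·17 = 31; e = 32 − 31 = 1
x=19: ŷ = 5.5 + 1.5·19 = 34; e = 34 − 34 = 0
SSE = 4 + 6.25 + 0 + 0.25 + 1 + 0 = 11.5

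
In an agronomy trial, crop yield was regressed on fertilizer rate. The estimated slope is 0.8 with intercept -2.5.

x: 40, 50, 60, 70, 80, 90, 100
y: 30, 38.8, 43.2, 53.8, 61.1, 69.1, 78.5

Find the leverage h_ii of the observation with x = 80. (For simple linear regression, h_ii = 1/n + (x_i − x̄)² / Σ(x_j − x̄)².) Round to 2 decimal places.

h = 0.18

x̄ = (40 + 50 + 60 + 70 + 80 + 90 + 100)/7 = 70
Σ(x − x̄)² = 900 + 400 + 100 + 0 + 100 + 400 + 900 = 2800
h = 1/7 + (10)²/2800 = 0.142857 + 0.0357143 = 0.18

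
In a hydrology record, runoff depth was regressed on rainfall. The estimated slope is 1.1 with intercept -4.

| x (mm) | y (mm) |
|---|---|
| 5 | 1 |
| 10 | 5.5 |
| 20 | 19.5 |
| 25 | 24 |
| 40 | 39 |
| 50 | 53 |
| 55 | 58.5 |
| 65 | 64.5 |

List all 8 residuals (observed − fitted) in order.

-0.5, -1.5, 1.5, 0.5, -1, 2, 2, -3

x=5: ŷ = -4 + 1.1·5 = 1.5; e = 1 − 1.5 = -0.5
x=10: ŷ = -4 + 1.1·10 = 7; e = 5.5 − 7 = -1.5
x=20: ŷ = -4 + 1.1·20 = 18; e = 19.5 − 18 = 1.5
x=25: ŷ = -4 + 1.1·25 = 23.5; e = 24 − 23.5 = 0.5
x=40: ŷ = -4 + 1.1·40 = 40; e = 39 − 40 = -1
x=50: ŷ = -4 + 1.1·50 = 51; e = 53 − 51 = 2
x=55: ŷ = -4 + 1.1·55 = 56.5; e = 58.5 − 56.5 = 2
x=65: ŷ = -4 + 1.1·65 = 67.5; e = 64.5 − 67.5 = -3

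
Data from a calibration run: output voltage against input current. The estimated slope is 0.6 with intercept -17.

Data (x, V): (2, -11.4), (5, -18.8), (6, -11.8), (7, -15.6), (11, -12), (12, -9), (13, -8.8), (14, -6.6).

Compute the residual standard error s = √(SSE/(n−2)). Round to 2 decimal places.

s = 3.17

x=2: V̂ = -17 + 0.6·2 = -15.8; e = -11.4 − (-15.8) = 4.4
x=5: V̂ = -17 + 0.6·5 = -14; e = -18.8 − (-14) = -4.8
x=6: V̂ = -17 + 0.6·6 = -13.4; e = -11.8 − (-13.4) = 1.6
x=7: V̂ = -17 + 0.6·7 = -12.8; e = -15.6 − (-12.8) = -2.8
x=11: V̂ = -17 + 0.6·11 = -10.4; e = -12 − (-10.4) = -1.6
x=12: V̂ = -17 + 0.6·12 = -9.8; e = -9 − (-9.8) = 0.8
x=13: V̂ = -17 + 0.6·13 = -9.2; e = -8.8 − (-9.2) = 0.4
x=14: V̂ = -17 + 0.6·14 = -8.6; e = -6.6 − (-8.6) = 2
SSE = 19.36 + 23.04 + 2.56 + 7.84 + 2.56 + 0.64 + 0.16 + 4 = 60.16
s = √(60.16/6) = √10.0267 ≈ 3.17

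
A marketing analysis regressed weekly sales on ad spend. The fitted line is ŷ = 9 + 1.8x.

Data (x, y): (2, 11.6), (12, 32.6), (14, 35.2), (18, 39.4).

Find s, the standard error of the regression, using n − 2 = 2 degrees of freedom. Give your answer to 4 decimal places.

s = 2.2361

x=2: ŷ = 9 + 1.8·2 = 12.6; e = 11.6 − 12.6 = -1
x=12: ŷ = 9 + 1.8·12 = 30.6; e = 32.6 − 30.6 = 2
x=14: ŷ = 9 + 1.8·14 = 34.2; e = 35.2 − 34.2 = 1
x=18: ŷ = 9 + 1.8·18 = 41.4; e = 39.4 − 41.4 = -2
SSE = 1 + 4 + 1 + 4 = 10
s = √(10/2) = √5 ≈ 2.2361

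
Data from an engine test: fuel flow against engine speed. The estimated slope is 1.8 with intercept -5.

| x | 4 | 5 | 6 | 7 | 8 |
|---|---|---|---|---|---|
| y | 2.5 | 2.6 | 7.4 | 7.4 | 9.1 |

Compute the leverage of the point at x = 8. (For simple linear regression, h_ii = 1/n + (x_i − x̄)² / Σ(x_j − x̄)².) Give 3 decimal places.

x̄ = (4 + 5 + 6 + 7 + 8)/5 = 6
Σ(x − x̄)² = 4 + 1 + 0 + 1 + 4 = 10
h = 1/5 + (2)²/10 = 0.2 + 0.4 = 0.600

h = 0.600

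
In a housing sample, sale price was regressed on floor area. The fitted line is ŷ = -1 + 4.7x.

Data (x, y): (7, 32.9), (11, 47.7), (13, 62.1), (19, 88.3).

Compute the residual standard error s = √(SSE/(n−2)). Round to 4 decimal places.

x=7: ŷ = -1 + 4.7·7 = 31.9; e = 32.9 − 31.9 = 1
x=11: ŷ = -1 + 4.7·11 = 50.7; e = 47.7 − 50.7 = -3
x=13: ŷ = -1 + 4.7·13 = 60.1; e = 62.1 − 60.1 = 2
x=19: ŷ = -1 + 4.7·19 = 88.3; e = 88.3 − 88.3 = 0
SSE = 1 + 9 + 4 + 0 = 14
s = √(14/2) = √7 ≈ 2.6458

s = 2.6458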